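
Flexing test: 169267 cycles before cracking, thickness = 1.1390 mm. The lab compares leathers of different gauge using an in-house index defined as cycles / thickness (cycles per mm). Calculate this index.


Formula: Index = cycles / thickness
Substituting: Index = 169267 / 1.1390
Result: 148610.1844 cycles/mm


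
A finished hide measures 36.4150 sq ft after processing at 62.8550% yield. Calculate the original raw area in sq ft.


Formula: raw = finished * 100 / yield
Substituting: raw = 36.4150 * 100 / 62.8550
Result: 57.9349 sq ft


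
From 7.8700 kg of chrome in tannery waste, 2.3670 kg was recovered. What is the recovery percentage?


Formula: Recovery = recovered / input * 100
Substituting: Recovery = 2.3670 / 7.8700 * 100
Result: 30.0762 %


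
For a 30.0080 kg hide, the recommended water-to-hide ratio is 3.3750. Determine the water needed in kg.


Formula: Water = hide_weight * ratio
Substituting: Water = 30.0080 * 3.3750
Result: 101.2770 kg


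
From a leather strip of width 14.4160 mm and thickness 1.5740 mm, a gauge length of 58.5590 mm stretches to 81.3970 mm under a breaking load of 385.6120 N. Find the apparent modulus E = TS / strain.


TS = F / (w * t) = 385.6120 / (14.4160 * 1.5740) = 16.9942 N/mm^2
strain = (Lf - L0) / L0 = (81.3970 - 58.5590) / 58.5590 = 0.3900
E = TS / strain = 16.9942 / 0.3900 = 43.5749 N/mm^2


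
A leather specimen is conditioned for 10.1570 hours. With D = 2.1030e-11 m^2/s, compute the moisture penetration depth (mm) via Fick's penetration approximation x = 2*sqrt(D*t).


t = 10.1570 hr * 3600 = 36565.2000 s
D * t = 2.1030e-11 * 36565.2000 = 7.6897e-07
x = 2 * sqrt(D*t) = 2 * sqrt(7.6897e-07) = 0.00175381 m = 1.7538 mm


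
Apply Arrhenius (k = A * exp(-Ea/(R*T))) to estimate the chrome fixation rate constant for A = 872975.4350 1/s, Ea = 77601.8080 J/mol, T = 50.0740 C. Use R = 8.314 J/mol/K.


T_K = T_C + 273.15 = 50.0740 + 273.15 = 323.2240 K
exponent = -Ea / (R * T_K) = -77601.8080 / (8.314 * 323.2240) = -28.8774
k = A * exp(exponent) = 872975.4350 * exp(-28.8774) = 2.5102e-07 1/s


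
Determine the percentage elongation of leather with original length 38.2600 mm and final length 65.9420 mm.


Formula: Elongation = (Lf - L0) / L0 * 100
Substituting: Elongation = (65.9420 - 38.2600) / 38.2600 * 100
Result: 72.3523 %


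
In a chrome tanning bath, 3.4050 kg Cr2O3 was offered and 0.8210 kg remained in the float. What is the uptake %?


Formula: Uptake = (offered - residual) / offered * 100
Substituting: Uptake = (3.4050 - 0.8210) / 3.4050 * 100
Result: 75.8884 %


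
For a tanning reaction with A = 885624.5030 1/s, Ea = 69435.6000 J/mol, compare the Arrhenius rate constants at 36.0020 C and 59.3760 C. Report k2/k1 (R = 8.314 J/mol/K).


T1 = 36.0020 + 273.15 = 309.1520 K; T2 = 59.3760 + 273.15 = 332.5260 K
k1 = A * exp(-Ea/(R*T1)) = 885624.5030 * exp(-69435.6000/(8.314*309.1520)) = 1.6403e-06 1/s
k2 = A * exp(-Ea/(R*T2)) = 885624.5030 * exp(-69435.6000/(8.314*332.5260)) = 1.0955e-05 1/s
k2/k1 = 1.0955e-05 / 1.6403e-06 = 6.6787


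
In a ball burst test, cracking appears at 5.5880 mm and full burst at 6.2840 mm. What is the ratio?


Formula: Ratio = crack / burst
Substituting: Ratio = 5.5880 / 6.2840
Result: 0.8892


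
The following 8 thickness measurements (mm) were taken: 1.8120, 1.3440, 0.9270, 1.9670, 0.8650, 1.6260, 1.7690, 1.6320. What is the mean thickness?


Formula: Average = sum / n
Substituting: Average = 11.9420 / 8
Result: 1.4928 mm


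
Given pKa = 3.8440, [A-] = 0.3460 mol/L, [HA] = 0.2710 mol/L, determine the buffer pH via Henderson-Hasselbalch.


ratio = [A-] / [HA] = 0.3460 / 0.2710 = 1.2768
log10(ratio) = 0.1061
pH = pKa + log10(ratio) = 3.8440 + 0.1061 = 3.9501


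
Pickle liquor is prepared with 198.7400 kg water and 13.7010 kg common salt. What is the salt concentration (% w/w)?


Formula: Conc = salt / (water + salt) * 100
Substituting: Conc = 13.7010 / (198.7400 + 13.7010) * 100
Result: 6.4493 %


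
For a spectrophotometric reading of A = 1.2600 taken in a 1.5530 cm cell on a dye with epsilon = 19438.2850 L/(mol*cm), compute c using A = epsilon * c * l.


Formula: c = A / (epsilon * l)
Substituting: c = 1.2600 / (19438.2850 * 1.5530)
Result: 4.1739e-05 mol/L


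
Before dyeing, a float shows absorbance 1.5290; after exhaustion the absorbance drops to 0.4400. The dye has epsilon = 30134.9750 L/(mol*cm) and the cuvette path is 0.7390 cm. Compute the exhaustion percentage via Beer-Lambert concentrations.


c_initial = A_i / (epsilon * l) = 1.5290 / (30134.9750 * 0.7390) = 6.8658e-05 mol/L
c_final = A_f / (epsilon * l) = 0.4400 / (30134.9750 * 0.7390) = 1.9758e-05 mol/L
Exhaustion = (c_initial - c_final) / c_initial * 100 = (6.8658e-05 - 1.9758e-05) / 6.8658e-05 * 100 = 71.2230 %


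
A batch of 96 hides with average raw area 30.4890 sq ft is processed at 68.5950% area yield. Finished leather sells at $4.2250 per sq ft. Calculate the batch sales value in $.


Raw_total = N * avg_area = 96 * 30.4890 = 2926.9440 sq ft
Finished = Raw_total * yield / 100 = 2926.9440 * 68.5950 / 100 = 2007.7372 sq ft
Value = Finished * price = 2007.7372 * 4.2250 = 8482.6898 $


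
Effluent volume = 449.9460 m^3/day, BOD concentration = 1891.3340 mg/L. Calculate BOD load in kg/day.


Formula: BOD_load = volume * conc / 1000
Substituting: BOD_load = 449.9460 * 1891.3340 / 1000
Result: 850.9982 kg/day


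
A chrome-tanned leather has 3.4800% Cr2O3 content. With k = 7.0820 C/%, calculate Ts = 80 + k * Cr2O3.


Formula: Ts = 80 + k * Cr2O3
Substituting: Ts = 80 + 7.0820 * 3.4800
Result: 104.6454 C


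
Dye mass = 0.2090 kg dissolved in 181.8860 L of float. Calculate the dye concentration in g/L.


Formula: Conc = dye_mass(kg) / volume(L) * 1000
Substituting: Conc = 0.2090 / 181.8860 * 1000
Result: 1.1491 g/L


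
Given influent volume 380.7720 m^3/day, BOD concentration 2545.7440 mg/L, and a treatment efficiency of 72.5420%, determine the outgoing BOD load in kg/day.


Load_in = volume * conc / 1000 = 380.7720 * 2545.7440 / 1000 = 969.3480 kg/day
Removed = Load_in * eff / 100 = 969.3480 * 72.5420 / 100 = 703.1845 kg/day
Load_out = Load_in - Removed = 969.3480 - 703.1845 = 266.1636 kg/day


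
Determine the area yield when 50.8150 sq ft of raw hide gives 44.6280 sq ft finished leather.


Formula: Yield = finished / raw * 100
Substituting: Yield = 44.6280 / 50.8150 * 100
Result: 87.8245 %


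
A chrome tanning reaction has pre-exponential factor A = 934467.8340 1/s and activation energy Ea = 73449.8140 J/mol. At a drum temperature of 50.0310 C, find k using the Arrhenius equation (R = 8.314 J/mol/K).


T_K = T_C + 273.15 = 50.0310 + 273.15 = 323.1810 K
exponent = -Ea / (R * T_K) = -73449.8140 / (8.314 * 323.1810) = -27.3360
k = A * exp(exponent) = 934467.8340 * exp(-27.3360) = 1.2551e-06 1/s


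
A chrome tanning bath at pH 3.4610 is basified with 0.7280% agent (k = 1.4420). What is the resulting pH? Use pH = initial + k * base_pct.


Formula: pH_final = pH_initial + k * base_pct
Substituting: pH_final = 3.4610 + 1.4420 * 0.7280
Result: 4.5108


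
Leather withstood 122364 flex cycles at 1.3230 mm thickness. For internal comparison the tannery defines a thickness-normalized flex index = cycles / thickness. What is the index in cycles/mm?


Formula: Index = cycles / thickness
Substituting: Index = 122364 / 1.3230
Result: 92489.7959 cycles/mm


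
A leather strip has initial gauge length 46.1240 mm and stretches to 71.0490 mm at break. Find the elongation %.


Formula: Elongation = (Lf - L0) / L0 * 100
Substituting: Elongation = (71.0490 - 46.1240) / 46.1240 * 100
Result: 54.0391 %


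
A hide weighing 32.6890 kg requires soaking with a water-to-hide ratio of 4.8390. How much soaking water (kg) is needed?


Formula: Water = hide_weight * ratio
Substituting: Water = 32.6890 * 4.8390
Result: 158.1821 kg


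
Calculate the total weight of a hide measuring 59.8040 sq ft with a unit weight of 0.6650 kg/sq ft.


Formula: Weight = area * weight_per_sqft
Substituting: Weight = 59.8040 * 0.6650
Result: 39.7697 kg


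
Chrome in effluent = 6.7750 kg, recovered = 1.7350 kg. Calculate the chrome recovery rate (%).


Formula: Recovery = recovered / input * 100
Substituting: Recovery = 1.7350 / 6.7750 * 100
Result: 25.6089 %


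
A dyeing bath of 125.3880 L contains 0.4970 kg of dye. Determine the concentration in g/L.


Formula: Conc = dye_mass(kg) / volume(L) * 1000
Substituting: Conc = 0.4970 / 125.3880 * 1000
Result: 3.9637 g/L


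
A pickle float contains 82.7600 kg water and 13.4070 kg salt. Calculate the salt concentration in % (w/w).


Formula: Conc = salt / (water + salt) * 100
Substituting: Conc = 13.4070 / (82.7600 + 13.4070) * 100
Result: 13.9414 %


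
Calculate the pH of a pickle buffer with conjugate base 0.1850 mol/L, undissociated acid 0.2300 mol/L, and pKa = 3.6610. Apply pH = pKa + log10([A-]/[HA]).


ratio = [A-] / [HA] = 0.1850 / 0.2300 = 0.8043
log10(ratio) = -0.0945561
pH = pKa + log10(ratio) = 3.6610 - 0.0945561 = 3.5664


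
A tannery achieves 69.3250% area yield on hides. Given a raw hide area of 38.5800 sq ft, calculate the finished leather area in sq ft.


Formula: finished = raw * yield / 100
Substituting: finished = 38.5800 * 69.3250 / 100
Result: 26.7456 sq ft


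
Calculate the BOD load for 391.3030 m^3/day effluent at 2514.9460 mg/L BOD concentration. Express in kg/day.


Formula: BOD_load = volume * conc / 1000
Substituting: BOD_load = 391.3030 * 2514.9460 / 1000
Result: 984.1059 kg/day


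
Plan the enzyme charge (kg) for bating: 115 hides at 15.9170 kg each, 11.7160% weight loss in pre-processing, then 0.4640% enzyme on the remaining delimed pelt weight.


Total_raw = N * avg_wt = 115 * 15.9170 = 1830.4550 kg
Substrate = Total_raw * (1 - loss/100) = 1830.4550 * (1 - 11.7160/100) = 1615.9989 kg
Enzyme = Substrate * pct / 100 = 1615.9989 * 0.4640 / 100 = 7.4982 kg


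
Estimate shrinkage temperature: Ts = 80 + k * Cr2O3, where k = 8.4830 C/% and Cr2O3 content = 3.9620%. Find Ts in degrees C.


Formula: Ts = 80 + k * Cr2O3
Substituting: Ts = 80 + 8.4830 * 3.9620
Result: 113.6096 C


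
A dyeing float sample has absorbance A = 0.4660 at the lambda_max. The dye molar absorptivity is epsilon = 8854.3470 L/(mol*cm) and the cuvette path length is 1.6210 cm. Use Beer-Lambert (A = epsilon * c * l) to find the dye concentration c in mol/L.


Formula: c = A / (epsilon * l)
Substituting: c = 0.4660 / (8854.3470 * 1.6210)
Result: 3.2467e-05 mol/L


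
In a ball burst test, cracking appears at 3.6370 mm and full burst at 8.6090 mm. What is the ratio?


Formula: Ratio = crack / burst
Substituting: Ratio = 3.6370 / 8.6090
Result: 0.4225


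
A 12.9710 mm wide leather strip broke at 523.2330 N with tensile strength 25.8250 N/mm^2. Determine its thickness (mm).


Formula: t = F / (TS * w)
Substituting: t = 523.2330 / (25.8250 * 12.9710)
Result: 1.5620 mm


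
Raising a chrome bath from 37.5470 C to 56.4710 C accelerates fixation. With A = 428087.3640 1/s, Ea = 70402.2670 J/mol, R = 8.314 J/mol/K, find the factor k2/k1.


T1 = 37.5470 + 273.15 = 310.6970 K; T2 = 56.4710 + 273.15 = 329.6210 K
k1 = A * exp(-Ea/(R*T1)) = 428087.3640 * exp(-70402.2670/(8.314*310.6970)) = 6.2376e-07 1/s
k2 = A * exp(-Ea/(R*T2)) = 428087.3640 * exp(-70402.2670/(8.314*329.6210)) = 2.9824e-06 1/s
k2/k1 = 2.9824e-06 / 6.2376e-07 = 4.7814


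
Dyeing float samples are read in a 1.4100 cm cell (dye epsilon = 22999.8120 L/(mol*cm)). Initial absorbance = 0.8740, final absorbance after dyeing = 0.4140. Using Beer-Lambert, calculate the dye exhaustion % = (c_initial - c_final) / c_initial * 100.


c_initial = A_i / (epsilon * l) = 0.8740 / (22999.8120 * 1.4100) = 2.6951e-05 mol/L
c_final = A_f / (epsilon * l) = 0.4140 / (22999.8120 * 1.4100) = 1.2766e-05 mol/L
Exhaustion = (c_initial - c_final) / c_initial * 100 = (2.6951e-05 - 1.2766e-05) / 2.6951e-05 * 100 = 52.6316 %


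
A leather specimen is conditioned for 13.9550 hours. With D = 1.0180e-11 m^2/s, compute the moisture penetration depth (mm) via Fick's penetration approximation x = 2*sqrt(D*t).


t = 13.9550 hr * 3600 = 50238.0000 s
D * t = 1.0180e-11 * 50238.0000 = 5.1142e-07
x = 2 * sqrt(D*t) = 2 * sqrt(5.1142e-07) = 0.00143028 m = 1.4303 mm


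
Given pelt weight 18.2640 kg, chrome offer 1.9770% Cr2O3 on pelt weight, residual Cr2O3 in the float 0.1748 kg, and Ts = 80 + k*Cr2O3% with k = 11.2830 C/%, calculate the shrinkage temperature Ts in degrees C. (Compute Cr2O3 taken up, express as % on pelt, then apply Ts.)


Offered = pelt * offer_pct / 100 = 18.2640 * 1.9770 / 100 = 0.3611 kg
Uptake = offered - residual = 0.3611 - 0.1748 = 0.1863 kg
Cr2O3% on pelt = uptake / pelt * 100 = 0.1863 / 18.2640 * 100 = 1.0199 %
Ts = 80 + k * Cr2O3% = 80 + 11.2830 * 1.0199 = 91.5078 C


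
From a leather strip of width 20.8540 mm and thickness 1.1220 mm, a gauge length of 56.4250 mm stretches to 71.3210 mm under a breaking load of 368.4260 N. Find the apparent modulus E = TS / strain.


TS = F / (w * t) = 368.4260 / (20.8540 * 1.1220) = 15.7459 N/mm^2
strain = (Lf - L0) / L0 = (71.3210 - 56.4250) / 56.4250 = 0.2640
E = TS / strain = 15.7459 / 0.2640 = 59.6444 N/mm^2


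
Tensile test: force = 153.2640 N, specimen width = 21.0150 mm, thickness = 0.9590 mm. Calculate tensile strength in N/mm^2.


Formula: TS = force / (width * thickness)
Substituting: TS = 153.2640 / (21.0150 * 0.9590)
Result: 7.6049 N/mm^2


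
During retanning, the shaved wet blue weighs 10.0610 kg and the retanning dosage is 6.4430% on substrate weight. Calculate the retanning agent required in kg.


Formula: Retan = substrate * pct / 100
Substituting: Retan = 10.0610 * 6.4430 / 100
Result: 0.6482 kg


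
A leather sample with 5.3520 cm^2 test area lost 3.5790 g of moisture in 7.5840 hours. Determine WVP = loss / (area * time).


Formula: WVP = loss / (area * time)
Substituting: WVP = 3.5790 / (5.3520 * 7.5840)
Result: 0.0881754 g/(cm^2*hr)


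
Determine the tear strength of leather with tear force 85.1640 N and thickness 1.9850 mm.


Formula: Tear strength = force / thickness
Substituting: Tear strength = 85.1640 / 1.9850
Result: 42.9038 N/mm


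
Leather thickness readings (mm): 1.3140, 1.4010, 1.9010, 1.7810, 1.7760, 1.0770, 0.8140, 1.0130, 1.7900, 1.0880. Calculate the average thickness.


Formula: Average = sum / n
Substituting: Average = 13.9550 / 10
Result: 1.3955 mm


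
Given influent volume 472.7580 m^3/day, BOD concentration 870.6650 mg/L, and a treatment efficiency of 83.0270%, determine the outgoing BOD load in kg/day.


Load_in = volume * conc / 1000 = 472.7580 * 870.6650 / 1000 = 411.6138 kg/day
Removed = Load_in * eff / 100 = 411.6138 * 83.0270 / 100 = 341.7506 kg/day
Load_out = Load_in - Removed = 411.6138 - 341.7506 = 69.8632 kg/day


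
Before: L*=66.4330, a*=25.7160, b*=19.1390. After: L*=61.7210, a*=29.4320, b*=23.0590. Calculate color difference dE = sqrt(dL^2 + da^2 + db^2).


dL = -4.7120, da = 3.7160, db = 3.9200
dE = sqrt((-4.7120)^2 + 3.7160^2 + 3.9200^2) = 7.1678


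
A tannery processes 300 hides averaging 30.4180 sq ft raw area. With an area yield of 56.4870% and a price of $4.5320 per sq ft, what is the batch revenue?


Raw_total = N * avg_area = 300 * 30.4180 = 9125.4000 sq ft
Finished = Raw_total * yield / 100 = 9125.4000 * 56.4870 / 100 = 5154.6647 sq ft
Value = Finished * price = 5154.6647 * 4.5320 = 23360.9404 $


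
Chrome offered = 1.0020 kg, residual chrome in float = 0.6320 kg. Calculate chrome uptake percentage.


Formula: Uptake = (offered - residual) / offered * 100
Substituting: Uptake = (1.0020 - 0.6320) / 1.0020 * 100
Result: 36.9261 %


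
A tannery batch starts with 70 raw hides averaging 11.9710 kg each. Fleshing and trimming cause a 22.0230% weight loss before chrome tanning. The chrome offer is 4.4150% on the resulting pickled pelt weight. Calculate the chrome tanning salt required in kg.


Total_raw = N * avg_wt = 70 * 11.9710 = 837.9700 kg
Substrate = Total_raw * (1 - loss/100) = 837.9700 * (1 - 22.0230/100) = 653.4239 kg
Chrome = Substrate * pct / 100 = 653.4239 * 4.4150 / 100 = 28.8487 kg


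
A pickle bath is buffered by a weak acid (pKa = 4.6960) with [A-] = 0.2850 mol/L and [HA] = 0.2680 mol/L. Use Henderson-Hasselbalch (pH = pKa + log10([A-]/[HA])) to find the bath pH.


ratio = [A-] / [HA] = 0.2850 / 0.2680 = 1.0634
log10(ratio) = 0.0267101
pH = pKa + log10(ratio) = 4.6960 + 0.0267101 = 4.7227


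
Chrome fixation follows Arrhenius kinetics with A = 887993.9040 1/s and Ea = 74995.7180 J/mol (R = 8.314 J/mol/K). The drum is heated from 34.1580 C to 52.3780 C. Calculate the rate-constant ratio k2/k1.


T1 = 34.1580 + 273.15 = 307.3080 K; T2 = 52.3780 + 273.15 = 325.5280 K
k1 = A * exp(-Ea/(R*T1)) = 887993.9040 * exp(-74995.7180/(8.314*307.3080)) = 1.5869e-07 1/s
k2 = A * exp(-Ea/(R*T2)) = 887993.9040 * exp(-74995.7180/(8.314*325.5280)) = 8.2048e-07 1/s
k2/k1 = 8.2048e-07 / 1.5869e-07 = 5.1702


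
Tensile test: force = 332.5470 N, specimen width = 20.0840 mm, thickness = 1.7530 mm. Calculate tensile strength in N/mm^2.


Formula: TS = force / (width * thickness)
Substituting: TS = 332.5470 / (20.0840 * 1.7530)
Result: 9.4454 N/mm^2


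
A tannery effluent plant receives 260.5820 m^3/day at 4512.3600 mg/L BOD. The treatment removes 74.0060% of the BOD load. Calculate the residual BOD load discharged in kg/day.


Load_in = volume * conc / 1000 = 260.5820 * 4512.3600 / 1000 = 1175.8398 kg/day
Removed = Load_in * eff / 100 = 1175.8398 * 74.0060 / 100 = 870.1920 kg/day
Load_out = Load_in - Removed = 1175.8398 - 870.1920 = 305.6478 kg/day


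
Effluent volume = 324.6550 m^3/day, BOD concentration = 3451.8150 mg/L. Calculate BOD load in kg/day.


Formula: BOD_load = volume * conc / 1000
Substituting: BOD_load = 324.6550 * 3451.8150 / 1000
Result: 1120.6490 kg/day


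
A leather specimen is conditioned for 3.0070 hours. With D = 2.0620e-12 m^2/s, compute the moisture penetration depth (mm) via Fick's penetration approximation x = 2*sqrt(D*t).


t = 3.0070 hr * 3600 = 10825.2000 s
D * t = 2.0620e-12 * 10825.2000 = 2.2322e-08
x = 2 * sqrt(D*t) = 2 * sqrt(2.2322e-08) = 2.9881e-04 m = 0.2988 mm


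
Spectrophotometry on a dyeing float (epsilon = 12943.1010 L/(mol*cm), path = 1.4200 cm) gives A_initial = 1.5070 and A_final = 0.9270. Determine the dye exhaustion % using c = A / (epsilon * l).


c_initial = A_i / (epsilon * l) = 1.5070 / (12943.1010 * 1.4200) = 8.1995e-05 mol/L
c_final = A_f / (epsilon * l) = 0.9270 / (12943.1010 * 1.4200) = 5.0437e-05 mol/L
Exhaustion = (c_initial - c_final) / c_initial * 100 = (8.1995e-05 - 5.0437e-05) / 8.1995e-05 * 100 = 38.4871 %


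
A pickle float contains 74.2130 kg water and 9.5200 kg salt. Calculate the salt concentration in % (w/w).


Formula: Conc = salt / (water + salt) * 100
Substituting: Conc = 9.5200 / (74.2130 + 9.5200) * 100
Result: 11.3695 %


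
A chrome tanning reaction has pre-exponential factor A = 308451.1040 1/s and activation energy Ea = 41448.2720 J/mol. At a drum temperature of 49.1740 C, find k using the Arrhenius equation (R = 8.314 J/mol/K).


T_K = T_C + 273.15 = 49.1740 + 273.15 = 322.3240 K
exponent = -Ea / (R * T_K) = -41448.2720 / (8.314 * 322.3240) = -15.4669
k = A * exp(exponent) = 308451.1040 * exp(-15.4669) = 0.0591547 1/s


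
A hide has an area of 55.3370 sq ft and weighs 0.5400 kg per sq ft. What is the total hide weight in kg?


Formula: Weight = area * weight_per_sqft
Substituting: Weight = 55.3370 * 0.5400
Result: 29.8820 kg


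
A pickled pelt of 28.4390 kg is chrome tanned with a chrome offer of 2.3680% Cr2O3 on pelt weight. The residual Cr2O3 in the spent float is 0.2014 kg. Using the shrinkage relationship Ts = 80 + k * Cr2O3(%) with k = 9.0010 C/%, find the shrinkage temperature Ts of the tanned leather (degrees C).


Offered = pelt * offer_pct / 100 = 28.4390 * 2.3680 / 100 = 0.6734 kg
Uptake = offered - residual = 0.6734 - 0.2014 = 0.4720 kg
Cr2O3% on pelt = uptake / pelt * 100 = 0.4720 / 28.4390 * 100 = 1.6598 %
Ts = 80 + k * Cr2O3% = 80 + 9.0010 * 1.6598 = 94.9400 C


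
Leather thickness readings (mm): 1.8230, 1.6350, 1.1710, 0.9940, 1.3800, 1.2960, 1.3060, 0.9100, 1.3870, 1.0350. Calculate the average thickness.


Formula: Average = sum / n
Substituting: Average = 12.9370 / 10
Result: 1.2937 mm


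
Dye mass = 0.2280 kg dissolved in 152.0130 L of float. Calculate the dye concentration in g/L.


Formula: Conc = dye_mass(kg) / volume(L) * 1000
Substituting: Conc = 0.2280 / 152.0130 * 1000
Result: 1.4999 g/L


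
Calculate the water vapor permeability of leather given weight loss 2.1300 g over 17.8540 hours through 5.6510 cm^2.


Formula: WVP = loss / (area * time)
Substituting: WVP = 2.1300 / (5.6510 * 17.8540)
Result: 0.0211115 g/(cm^2*hr)


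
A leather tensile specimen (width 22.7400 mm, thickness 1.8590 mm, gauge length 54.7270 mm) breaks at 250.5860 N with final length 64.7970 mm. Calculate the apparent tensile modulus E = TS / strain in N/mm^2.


TS = F / (w * t) = 250.5860 / (22.7400 * 1.8590) = 5.9277 N/mm^2
strain = (Lf - L0) / L0 = (64.7970 - 54.7270) / 54.7270 = 0.1840
E = TS / strain = 5.9277 / 0.1840 = 32.2151 N/mm^2


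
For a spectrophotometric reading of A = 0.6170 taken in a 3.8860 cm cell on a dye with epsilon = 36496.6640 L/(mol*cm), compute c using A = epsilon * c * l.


Formula: c = A / (epsilon * l)
Substituting: c = 0.6170 / (36496.6640 * 3.8860)
Result: 4.3504e-06 mol/L


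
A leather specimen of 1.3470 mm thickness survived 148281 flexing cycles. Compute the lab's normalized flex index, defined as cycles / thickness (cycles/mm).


Formula: Index = cycles / thickness
Substituting: Index = 148281 / 1.3470
Result: 110082.4053 cycles/mm


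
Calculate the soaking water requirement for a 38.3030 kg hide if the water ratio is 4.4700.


Formula: Water = hide_weight * ratio
Substituting: Water = 38.3030 * 4.4700
Result: 171.2144 kg


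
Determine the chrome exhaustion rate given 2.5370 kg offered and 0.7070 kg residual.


Formula: Uptake = (offered - residual) / offered * 100
Substituting: Uptake = (2.5370 - 0.7070) / 2.5370 * 100
Result: 72.1324 %


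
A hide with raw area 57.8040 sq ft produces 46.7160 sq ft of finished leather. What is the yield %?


Formula: Yield = finished / raw * 100
Substituting: Yield = 46.7160 / 57.8040 * 100
Result: 80.8179 %


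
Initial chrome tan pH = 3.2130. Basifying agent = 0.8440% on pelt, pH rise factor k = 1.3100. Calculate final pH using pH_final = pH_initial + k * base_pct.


Formula: pH_final = pH_initial + k * base_pct
Substituting: pH_final = 3.2130 + 1.3100 * 0.8440
Result: 4.3186


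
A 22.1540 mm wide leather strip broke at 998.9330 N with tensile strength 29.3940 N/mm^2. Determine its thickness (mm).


Formula: t = F / (TS * w)
Substituting: t = 998.9330 / (29.3940 * 22.1540)
Result: 1.5340 mm


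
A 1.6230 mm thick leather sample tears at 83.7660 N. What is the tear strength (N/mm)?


Formula: Tear strength = force / thickness
Substituting: Tear strength = 83.7660 / 1.6230
Result: 51.6118 N/mm


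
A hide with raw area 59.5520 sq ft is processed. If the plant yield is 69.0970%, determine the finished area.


Formula: finished = raw * yield / 100
Substituting: finished = 59.5520 * 69.0970 / 100
Result: 41.1486 sq ft


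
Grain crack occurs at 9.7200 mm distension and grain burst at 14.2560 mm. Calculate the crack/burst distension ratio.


Formula: Ratio = crack / burst
Substituting: Ratio = 9.7200 / 14.2560
Result: 0.6818


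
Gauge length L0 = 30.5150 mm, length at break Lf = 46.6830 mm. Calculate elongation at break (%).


Formula: Elongation = (Lf - L0) / L0 * 100
Substituting: Elongation = (46.6830 - 30.5150) / 30.5150 * 100
Result: 52.9838 %


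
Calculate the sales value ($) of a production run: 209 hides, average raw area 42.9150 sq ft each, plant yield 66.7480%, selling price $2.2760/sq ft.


Raw_total = N * avg_area = 209 * 42.9150 = 8969.2350 sq ft
Finished = Raw_total * yield / 100 = 8969.2350 * 66.7480 / 100 = 5986.7850 sq ft
Value = Finished * price = 5986.7850 * 2.2760 = 13625.9226 $


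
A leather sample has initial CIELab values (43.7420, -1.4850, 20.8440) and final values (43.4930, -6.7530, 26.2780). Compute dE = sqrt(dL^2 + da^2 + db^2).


dL = -0.2490, da = -5.2680, db = 5.4340
dE = sqrt((-0.2490)^2 + (-5.2680)^2 + 5.4340^2) = 7.5725


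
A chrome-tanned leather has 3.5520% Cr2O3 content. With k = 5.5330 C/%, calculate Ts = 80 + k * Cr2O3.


Formula: Ts = 80 + k * Cr2O3
Substituting: Ts = 80 + 5.5330 * 3.5520
Result: 99.6532 C


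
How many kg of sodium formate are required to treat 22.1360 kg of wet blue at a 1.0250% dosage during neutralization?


Formula: Neutralizer = substrate * pct / 100
Substituting: Neutralizer = 22.1360 * 1.0250 / 100
Result: 0.2269 kg


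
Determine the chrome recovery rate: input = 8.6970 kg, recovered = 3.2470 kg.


Formula: Recovery = recovered / input * 100
Substituting: Recovery = 3.2470 / 8.6970 * 100
Result: 37.3347 %


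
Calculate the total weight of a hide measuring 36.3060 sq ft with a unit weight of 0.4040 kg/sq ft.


Formula: Weight = area * weight_per_sqft
Substituting: Weight = 36.3060 * 0.4040
Result: 14.6676 kg


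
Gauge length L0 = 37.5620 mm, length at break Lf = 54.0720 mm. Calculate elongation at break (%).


Formula: Elongation = (Lf - L0) / L0 * 100
Substituting: Elongation = (54.0720 - 37.5620) / 37.5620 * 100
Result: 43.9540 %


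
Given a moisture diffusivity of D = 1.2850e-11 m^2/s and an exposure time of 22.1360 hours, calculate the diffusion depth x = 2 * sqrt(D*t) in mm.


t = 22.1360 hr * 3600 = 79689.6000 s
D * t = 1.2850e-11 * 79689.6000 = 1.0240e-06
x = 2 * sqrt(D*t) = 2 * sqrt(1.0240e-06) = 0.00202387 m = 2.0239 mm


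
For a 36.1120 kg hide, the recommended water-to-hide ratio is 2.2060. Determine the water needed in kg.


Formula: Water = hide_weight * ratio
Substituting: Water = 36.1120 * 2.2060
Result: 79.6631 kg


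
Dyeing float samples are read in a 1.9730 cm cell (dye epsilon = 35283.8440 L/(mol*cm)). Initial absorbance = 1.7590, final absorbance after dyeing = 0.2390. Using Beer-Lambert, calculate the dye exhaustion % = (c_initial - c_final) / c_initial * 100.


c_initial = A_i / (epsilon * l) = 1.7590 / (35283.8440 * 1.9730) = 2.5268e-05 mol/L
c_final = A_f / (epsilon * l) = 0.2390 / (35283.8440 * 1.9730) = 3.4332e-06 mol/L
Exhaustion = (c_initial - c_final) / c_initial * 100 = (2.5268e-05 - 3.4332e-06) / 2.5268e-05 * 100 = 86.4127 %


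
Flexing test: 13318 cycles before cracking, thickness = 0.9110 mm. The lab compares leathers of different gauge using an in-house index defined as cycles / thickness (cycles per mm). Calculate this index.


Formula: Index = cycles / thickness
Substituting: Index = 13318 / 0.9110
Result: 14619.0999 cycles/mm


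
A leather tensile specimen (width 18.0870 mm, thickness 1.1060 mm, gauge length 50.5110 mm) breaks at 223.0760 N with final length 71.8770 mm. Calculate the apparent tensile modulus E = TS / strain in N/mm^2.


TS = F / (w * t) = 223.0760 / (18.0870 * 1.1060) = 11.1514 N/mm^2
strain = (Lf - L0) / L0 = (71.8770 - 50.5110) / 50.5110 = 0.4230
E = TS / strain = 11.1514 / 0.4230 = 26.3629 N/mm^2


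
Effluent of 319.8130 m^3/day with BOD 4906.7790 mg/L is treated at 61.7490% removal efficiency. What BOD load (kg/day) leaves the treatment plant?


Load_in = volume * conc / 1000 = 319.8130 * 4906.7790 / 1000 = 1569.2517 kg/day
Removed = Load_in * eff / 100 = 1569.2517 * 61.7490 / 100 = 968.9972 kg/day
Load_out = Load_in - Removed = 1569.2517 - 968.9972 = 600.2545 kg/day


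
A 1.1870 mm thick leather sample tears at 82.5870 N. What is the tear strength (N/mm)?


Formula: Tear strength = force / thickness
Substituting: Tear strength = 82.5870 / 1.1870
Result: 69.5762 N/mm


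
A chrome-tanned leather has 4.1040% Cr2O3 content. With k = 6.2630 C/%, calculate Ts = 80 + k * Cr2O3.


Formula: Ts = 80 + k * Cr2O3
Substituting: Ts = 80 + 6.2630 * 4.1040
Result: 105.7034 C


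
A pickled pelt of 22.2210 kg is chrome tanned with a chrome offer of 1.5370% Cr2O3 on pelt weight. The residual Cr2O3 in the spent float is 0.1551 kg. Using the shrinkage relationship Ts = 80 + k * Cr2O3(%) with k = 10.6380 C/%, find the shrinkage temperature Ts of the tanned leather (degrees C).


Offered = pelt * offer_pct / 100 = 22.2210 * 1.5370 / 100 = 0.3415 kg
Uptake = offered - residual = 0.3415 - 0.1551 = 0.1864 kg
Cr2O3% on pelt = uptake / pelt * 100 = 0.1864 / 22.2210 * 100 = 0.8390 %
Ts = 80 + k * Cr2O3% = 80 + 10.6380 * 0.8390 = 88.9254 C


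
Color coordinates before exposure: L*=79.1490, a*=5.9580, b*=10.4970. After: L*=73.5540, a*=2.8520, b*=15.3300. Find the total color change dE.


dL = -5.5950, da = -3.1060, db = 4.8330
dE = sqrt((-5.5950)^2 + (-3.1060)^2 + 4.8330^2) = 8.0193


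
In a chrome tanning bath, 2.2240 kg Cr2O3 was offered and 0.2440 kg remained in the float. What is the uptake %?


Formula: Uptake = (offered - residual) / offered * 100
Substituting: Uptake = (2.2240 - 0.2440) / 2.2240 * 100
Result: 89.0288 %


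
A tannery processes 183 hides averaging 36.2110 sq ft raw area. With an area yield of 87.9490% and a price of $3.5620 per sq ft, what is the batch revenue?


Raw_total = N * avg_area = 183 * 36.2110 = 6626.6130 sq ft
Finished = Raw_total * yield / 100 = 6626.6130 * 87.9490 / 100 = 5828.0399 sq ft
Value = Finished * price = 5828.0399 * 3.5620 = 20759.4780 $


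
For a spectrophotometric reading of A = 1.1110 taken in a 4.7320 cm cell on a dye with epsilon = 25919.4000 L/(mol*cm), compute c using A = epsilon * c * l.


Formula: c = A / (epsilon * l)
Substituting: c = 1.1110 / (25919.4000 * 4.7320)
Result: 9.0583e-06 mol/L


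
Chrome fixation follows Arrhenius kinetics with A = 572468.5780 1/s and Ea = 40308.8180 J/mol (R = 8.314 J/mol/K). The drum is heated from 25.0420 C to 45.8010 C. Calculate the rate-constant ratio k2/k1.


T1 = 25.0420 + 273.15 = 298.1920 K; T2 = 45.8010 + 273.15 = 318.9510 K
k1 = A * exp(-Ea/(R*T1)) = 572468.5780 * exp(-40308.8180/(8.314*298.1920)) = 0.0497226 1/s
k2 = A * exp(-Ea/(R*T2)) = 572468.5780 * exp(-40308.8180/(8.314*318.9510)) = 0.1433 1/s
k2/k1 = 0.1433 / 0.0497226 = 2.8812


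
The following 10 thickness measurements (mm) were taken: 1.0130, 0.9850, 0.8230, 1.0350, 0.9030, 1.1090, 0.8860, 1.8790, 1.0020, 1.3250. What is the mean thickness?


Formula: Average = sum / n
Substituting: Average = 10.9600 / 10
Result: 1.0960 mm


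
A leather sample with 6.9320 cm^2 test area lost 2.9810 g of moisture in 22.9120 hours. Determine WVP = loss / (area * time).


Formula: WVP = loss / (area * time)
Substituting: WVP = 2.9810 / (6.9320 * 22.9120)
Result: 0.018769 g/(cm^2*hr)


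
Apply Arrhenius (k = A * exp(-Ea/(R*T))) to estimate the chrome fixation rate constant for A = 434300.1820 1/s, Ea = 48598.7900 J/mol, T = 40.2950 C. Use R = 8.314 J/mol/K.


T_K = T_C + 273.15 = 40.2950 + 273.15 = 313.4450 K
exponent = -Ea / (R * T_K) = -48598.7900 / (8.314 * 313.4450) = -18.6489
k = A * exp(exponent) = 434300.1820 * exp(-18.6489) = 0.00345668 1/s


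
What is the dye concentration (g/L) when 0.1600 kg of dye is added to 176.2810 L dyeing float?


Formula: Conc = dye_mass(kg) / volume(L) * 1000
Substituting: Conc = 0.1600 / 176.2810 * 1000
Result: 0.9076 g/L


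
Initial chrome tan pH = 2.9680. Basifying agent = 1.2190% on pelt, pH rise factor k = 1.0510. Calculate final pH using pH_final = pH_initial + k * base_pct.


Formula: pH_final = pH_initial + k * base_pct
Substituting: pH_final = 2.9680 + 1.0510 * 1.2190
Result: 4.2492


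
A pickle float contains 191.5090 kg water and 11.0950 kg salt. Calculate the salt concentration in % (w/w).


Formula: Conc = salt / (water + salt) * 100
Substituting: Conc = 11.0950 / (191.5090 + 11.0950) * 100
Result: 5.4762 %


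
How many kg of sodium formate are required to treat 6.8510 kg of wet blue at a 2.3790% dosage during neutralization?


Formula: Neutralizer = substrate * pct / 100
Substituting: Neutralizer = 6.8510 * 2.3790 / 100
Result: 0.1630 kg


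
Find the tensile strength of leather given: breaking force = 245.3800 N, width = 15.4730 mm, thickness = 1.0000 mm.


Formula: TS = force / (width * thickness)
Substituting: TS = 245.3800 / (15.4730 * 1.0000)
Result: 15.8586 N/mm^2


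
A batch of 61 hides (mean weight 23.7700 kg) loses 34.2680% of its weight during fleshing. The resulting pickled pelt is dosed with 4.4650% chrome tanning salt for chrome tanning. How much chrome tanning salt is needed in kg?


Total_raw = N * avg_wt = 61 * 23.7700 = 1449.9700 kg
Substrate = Total_raw * (1 - loss/100) = 1449.9700 * (1 - 34.2680/100) = 953.0943 kg
Chrome = Substrate * pct / 100 = 953.0943 * 4.4650 / 100 = 42.5557 kg


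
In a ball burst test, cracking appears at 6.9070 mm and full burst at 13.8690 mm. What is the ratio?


Formula: Ratio = crack / burst
Substituting: Ratio = 6.9070 / 13.8690
Result: 0.4980


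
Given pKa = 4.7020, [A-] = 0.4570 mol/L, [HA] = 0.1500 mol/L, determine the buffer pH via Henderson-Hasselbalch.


ratio = [A-] / [HA] = 0.4570 / 0.1500 = 3.0467
log10(ratio) = 0.4838
pH = pKa + log10(ratio) = 4.7020 + 0.4838 = 5.1858


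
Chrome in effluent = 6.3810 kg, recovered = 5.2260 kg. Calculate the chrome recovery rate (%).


Formula: Recovery = recovered / input * 100
Substituting: Recovery = 5.2260 / 6.3810 * 100
Result: 81.8994 %


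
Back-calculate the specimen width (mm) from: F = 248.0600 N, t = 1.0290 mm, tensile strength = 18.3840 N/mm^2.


Formula: w = F / (TS * t)
Substituting: w = 248.0600 / (18.3840 * 1.0290)
Result: 13.1130 mm


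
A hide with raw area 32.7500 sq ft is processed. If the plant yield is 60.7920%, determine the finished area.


Formula: finished = raw * yield / 100
Substituting: finished = 32.7500 * 60.7920 / 100
Result: 19.9094 sq ft


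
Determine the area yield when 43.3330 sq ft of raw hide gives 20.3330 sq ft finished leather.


Formula: Yield = finished / raw * 100
Substituting: Yield = 20.3330 / 43.3330 * 100
Result: 46.9227 %


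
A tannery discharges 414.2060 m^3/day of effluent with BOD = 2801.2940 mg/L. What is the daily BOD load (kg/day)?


Formula: BOD_load = volume * conc / 1000
Substituting: BOD_load = 414.2060 * 2801.2940 / 1000
Result: 1160.3128 kg/day


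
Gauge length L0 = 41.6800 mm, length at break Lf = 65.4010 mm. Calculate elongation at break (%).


Formula: Elongation = (Lf - L0) / L0 * 100
Substituting: Elongation = (65.4010 - 41.6800) / 41.6800 * 100
Result: 56.9122 %


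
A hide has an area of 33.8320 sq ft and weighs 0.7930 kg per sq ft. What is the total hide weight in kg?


Formula: Weight = area * weight_per_sqft
Substituting: Weight = 33.8320 * 0.7930
Result: 26.8288 kg


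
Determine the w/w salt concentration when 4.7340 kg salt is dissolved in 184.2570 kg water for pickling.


Formula: Conc = salt / (water + salt) * 100
Substituting: Conc = 4.7340 / (184.2570 + 4.7340) * 100
Result: 2.5049 %


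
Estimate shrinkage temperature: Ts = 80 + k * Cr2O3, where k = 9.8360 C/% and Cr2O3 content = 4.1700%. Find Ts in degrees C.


Formula: Ts = 80 + k * Cr2O3
Substituting: Ts = 80 + 9.8360 * 4.1700
Result: 121.0161 C


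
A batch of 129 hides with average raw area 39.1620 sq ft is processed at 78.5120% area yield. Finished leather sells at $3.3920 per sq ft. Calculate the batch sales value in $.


Raw_total = N * avg_area = 129 * 39.1620 = 5051.8980 sq ft
Finished = Raw_total * yield / 100 = 5051.8980 * 78.5120 / 100 = 3966.3462 sq ft
Value = Finished * price = 3966.3462 * 3.3920 = 13453.8462 $


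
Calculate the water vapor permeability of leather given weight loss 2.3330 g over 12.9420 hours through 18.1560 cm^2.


Formula: WVP = loss / (area * time)
Substituting: WVP = 2.3330 / (18.1560 * 12.9420)
Result: 0.00992872 g/(cm^2*hr)


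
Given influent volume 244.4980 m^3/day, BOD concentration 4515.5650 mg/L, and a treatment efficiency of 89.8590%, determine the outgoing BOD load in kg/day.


Load_in = volume * conc / 1000 = 244.4980 * 4515.5650 / 1000 = 1104.0466 kg/day
Removed = Load_in * eff / 100 = 1104.0466 * 89.8590 / 100 = 992.0852 kg/day
Load_out = Load_in - Removed = 1104.0466 - 992.0852 = 111.9614 kg/day


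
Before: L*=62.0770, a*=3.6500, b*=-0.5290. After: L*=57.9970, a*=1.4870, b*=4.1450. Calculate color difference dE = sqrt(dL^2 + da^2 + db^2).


dL = -4.0800, da = -2.1630, db = 4.6740
dE = sqrt((-4.0800)^2 + (-2.1630)^2 + 4.6740^2) = 6.5705


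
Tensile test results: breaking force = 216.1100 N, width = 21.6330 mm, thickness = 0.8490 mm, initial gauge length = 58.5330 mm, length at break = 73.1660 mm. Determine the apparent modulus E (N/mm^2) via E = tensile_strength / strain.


TS = F / (w * t) = 216.1100 / (21.6330 * 0.8490) = 11.7666 N/mm^2
strain = (Lf - L0) / L0 = (73.1660 - 58.5330) / 58.5330 = 0.2500
E = TS / strain = 11.7666 / 0.2500 = 47.0671 N/mm^2


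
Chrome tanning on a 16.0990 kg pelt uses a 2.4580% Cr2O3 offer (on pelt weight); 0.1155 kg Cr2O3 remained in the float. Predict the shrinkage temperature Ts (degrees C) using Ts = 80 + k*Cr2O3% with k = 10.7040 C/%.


Offered = pelt * offer_pct / 100 = 16.0990 * 2.4580 / 100 = 0.3957 kg
Uptake = offered - residual = 0.3957 - 0.1155 = 0.2802 kg
Cr2O3% on pelt = uptake / pelt * 100 = 0.2802 / 16.0990 * 100 = 1.7406 %
Ts = 80 + k * Cr2O3% = 80 + 10.7040 * 1.7406 = 98.6310 C


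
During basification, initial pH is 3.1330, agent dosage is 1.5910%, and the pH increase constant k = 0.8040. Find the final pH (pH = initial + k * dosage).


Formula: pH_final = pH_initial + k * base_pct
Substituting: pH_final = 3.1330 + 0.8040 * 1.5910
Result: 4.4122


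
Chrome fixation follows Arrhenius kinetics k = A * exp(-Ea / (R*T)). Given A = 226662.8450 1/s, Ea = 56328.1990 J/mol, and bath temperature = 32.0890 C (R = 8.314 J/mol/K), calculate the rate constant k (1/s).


T_K = T_C + 273.15 = 32.0890 + 273.15 = 305.2390 K
exponent = -Ea / (R * T_K) = -56328.1990 / (8.314 * 305.2390) = -22.1961
k = A * exp(exponent) = 226662.8450 * exp(-22.1961) = 5.1970e-05 1/s


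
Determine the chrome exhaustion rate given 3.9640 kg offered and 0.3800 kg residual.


Formula: Uptake = (offered - residual) / offered * 100
Substituting: Uptake = (3.9640 - 0.3800) / 3.9640 * 100
Result: 90.4137 %


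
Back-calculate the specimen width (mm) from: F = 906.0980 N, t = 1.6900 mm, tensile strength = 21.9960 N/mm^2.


Formula: w = F / (TS * t)
Substituting: w = 906.0980 / (21.9960 * 1.6900)
Result: 24.3750 mm


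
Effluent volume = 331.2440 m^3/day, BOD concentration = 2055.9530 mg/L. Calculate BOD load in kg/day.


Formula: BOD_load = volume * conc / 1000
Substituting: BOD_load = 331.2440 * 2055.9530 / 1000
Result: 681.0221 kg/day


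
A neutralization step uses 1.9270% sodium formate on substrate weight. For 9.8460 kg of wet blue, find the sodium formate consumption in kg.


Formula: Neutralizer = substrate * pct / 100
Substituting: Neutralizer = 9.8460 * 1.9270 / 100
Result: 0.1897 kg


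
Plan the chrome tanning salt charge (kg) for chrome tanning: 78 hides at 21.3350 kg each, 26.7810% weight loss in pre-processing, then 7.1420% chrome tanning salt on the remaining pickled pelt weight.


Total_raw = N * avg_wt = 78 * 21.3350 = 1664.1300 kg
Substrate = Total_raw * (1 - loss/100) = 1664.1300 * (1 - 26.7810/100) = 1218.4593 kg
Chrome = Substrate * pct / 100 = 1218.4593 * 7.1420 / 100 = 87.0224 kg


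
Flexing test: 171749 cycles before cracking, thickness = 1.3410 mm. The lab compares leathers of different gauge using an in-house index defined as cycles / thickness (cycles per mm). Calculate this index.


Formula: Index = cycles / thickness
Substituting: Index = 171749 / 1.3410
Result: 128075.3169 cycles/mm
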